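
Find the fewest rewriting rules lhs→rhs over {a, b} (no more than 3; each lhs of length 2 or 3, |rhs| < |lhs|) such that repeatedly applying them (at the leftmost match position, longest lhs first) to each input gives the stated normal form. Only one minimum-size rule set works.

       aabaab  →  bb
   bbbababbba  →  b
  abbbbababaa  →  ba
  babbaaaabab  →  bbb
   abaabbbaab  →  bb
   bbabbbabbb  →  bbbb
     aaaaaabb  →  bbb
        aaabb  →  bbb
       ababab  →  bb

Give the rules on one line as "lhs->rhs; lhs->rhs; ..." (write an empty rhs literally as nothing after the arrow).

aa->b; ab->b; bba->aa

  | aabaab => bbaab => aaab => bab => bb
  | bbbababbba => baababbba => bbbabbba => baabbba => bbbbba => bbbaa => baaa => bba => aa => b
  | abbbbababaa => bbbbababaa => bbaababaa => aaababaa => bababaa => bbabaa => aabaa => bbaa => aaa => ba
  | babbaaaabab => bbbaaaabab => baaaaabab => bbaaabab => aaaabab => baabab => bbbab => baab => bbb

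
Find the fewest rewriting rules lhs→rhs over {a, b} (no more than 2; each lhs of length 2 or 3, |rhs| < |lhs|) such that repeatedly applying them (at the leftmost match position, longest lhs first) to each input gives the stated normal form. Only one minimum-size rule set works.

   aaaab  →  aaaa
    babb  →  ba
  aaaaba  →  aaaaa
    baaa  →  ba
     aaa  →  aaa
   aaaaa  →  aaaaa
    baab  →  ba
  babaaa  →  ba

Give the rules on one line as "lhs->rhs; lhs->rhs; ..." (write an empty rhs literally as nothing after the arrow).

  | aaaab => aaaa
  | babb => bab => ba
  | aaaaba => aaaaa
  | baaa => baa => ba

ab->a; baa->ba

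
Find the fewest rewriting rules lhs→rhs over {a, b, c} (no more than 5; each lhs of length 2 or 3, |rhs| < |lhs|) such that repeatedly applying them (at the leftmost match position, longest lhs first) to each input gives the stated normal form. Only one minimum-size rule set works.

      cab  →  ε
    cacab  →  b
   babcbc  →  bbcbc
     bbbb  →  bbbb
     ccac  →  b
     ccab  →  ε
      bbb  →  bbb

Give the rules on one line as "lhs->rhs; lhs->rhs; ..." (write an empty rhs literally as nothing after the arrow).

  | cab => ab => ε
  | cacab => acab => bab => b
  | babcbc => bbcbc
  | bbbb

ab->; abc->bc; ac->b; ca->a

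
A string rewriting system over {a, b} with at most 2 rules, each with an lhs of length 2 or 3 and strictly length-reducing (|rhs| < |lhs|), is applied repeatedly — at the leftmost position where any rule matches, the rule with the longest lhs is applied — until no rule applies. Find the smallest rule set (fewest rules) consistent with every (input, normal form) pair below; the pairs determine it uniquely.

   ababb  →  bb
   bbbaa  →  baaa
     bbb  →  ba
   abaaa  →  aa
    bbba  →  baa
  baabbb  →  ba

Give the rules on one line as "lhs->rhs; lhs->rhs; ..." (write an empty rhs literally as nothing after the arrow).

aba->; bbb->ba

  | ababb => bb
  | bbbaa => baaa
  | bbb => ba
  | abaaa => aa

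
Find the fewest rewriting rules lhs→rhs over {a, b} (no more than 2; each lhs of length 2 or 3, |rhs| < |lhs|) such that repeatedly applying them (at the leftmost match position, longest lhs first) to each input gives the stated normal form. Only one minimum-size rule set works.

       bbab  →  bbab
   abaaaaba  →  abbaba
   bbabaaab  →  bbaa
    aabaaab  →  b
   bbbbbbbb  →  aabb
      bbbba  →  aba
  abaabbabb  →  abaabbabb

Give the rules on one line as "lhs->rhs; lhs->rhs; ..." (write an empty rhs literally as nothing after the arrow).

  | bbab
  | abaaaaba => abbaba
  | bbabaaab => bbabbb => bbaa
  | aabaaab => aabbb => aaa => b

aaa->b; bbb->a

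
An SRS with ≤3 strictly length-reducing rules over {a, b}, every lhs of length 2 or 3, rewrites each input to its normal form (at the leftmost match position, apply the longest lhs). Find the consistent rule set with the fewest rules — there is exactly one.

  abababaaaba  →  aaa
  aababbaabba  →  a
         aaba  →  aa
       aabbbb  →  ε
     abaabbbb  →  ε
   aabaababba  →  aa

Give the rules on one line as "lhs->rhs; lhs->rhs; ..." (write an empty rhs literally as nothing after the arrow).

  | abababaaaba => ababaaaba => abaaaba => aaaba => aaa
  | aababbaabba => aabbaabba => abaabba => aabba => aba => a
  | aaba => aa
  | aabbbb => abbb => bb => ε

ab->; bb->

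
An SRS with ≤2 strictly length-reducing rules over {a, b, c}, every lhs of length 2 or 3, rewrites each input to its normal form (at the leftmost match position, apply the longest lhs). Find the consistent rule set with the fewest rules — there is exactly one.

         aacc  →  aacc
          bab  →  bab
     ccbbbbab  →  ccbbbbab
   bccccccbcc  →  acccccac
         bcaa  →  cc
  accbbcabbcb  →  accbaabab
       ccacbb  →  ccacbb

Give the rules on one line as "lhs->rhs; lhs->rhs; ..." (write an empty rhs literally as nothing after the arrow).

  | aacc
  | bab
  | ccbbbbab
  | bccccccbcc => acccccbcc => acccccac

aaa->cc; bc->a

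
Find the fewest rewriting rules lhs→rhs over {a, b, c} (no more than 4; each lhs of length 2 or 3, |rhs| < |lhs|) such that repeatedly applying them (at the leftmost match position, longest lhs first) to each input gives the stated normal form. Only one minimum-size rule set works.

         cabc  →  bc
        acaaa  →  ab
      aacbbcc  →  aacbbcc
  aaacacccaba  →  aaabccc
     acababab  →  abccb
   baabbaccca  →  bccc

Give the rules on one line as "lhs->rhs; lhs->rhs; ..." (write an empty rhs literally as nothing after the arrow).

  | cabc => bc
  | acaaa => abaa => aca => ab
  | aacbbcc
  | aaacacccaba => aaabcccaba => aaabccba => aaabccc

aca->ab; ba->c; ca->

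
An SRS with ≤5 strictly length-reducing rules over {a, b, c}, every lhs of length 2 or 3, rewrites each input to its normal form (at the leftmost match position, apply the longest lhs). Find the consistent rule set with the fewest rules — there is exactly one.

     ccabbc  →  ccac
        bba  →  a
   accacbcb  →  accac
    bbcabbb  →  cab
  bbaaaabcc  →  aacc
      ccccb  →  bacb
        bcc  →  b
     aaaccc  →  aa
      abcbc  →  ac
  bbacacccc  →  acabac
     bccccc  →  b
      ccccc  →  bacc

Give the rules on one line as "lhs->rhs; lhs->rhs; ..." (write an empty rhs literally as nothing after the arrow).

aab->; bb->; bc->b; ccc->ba

  | ccabbc => ccac
  | bba => a
  | accacbcb => accacbb => accac
  | bbcabbb => cabbb => cab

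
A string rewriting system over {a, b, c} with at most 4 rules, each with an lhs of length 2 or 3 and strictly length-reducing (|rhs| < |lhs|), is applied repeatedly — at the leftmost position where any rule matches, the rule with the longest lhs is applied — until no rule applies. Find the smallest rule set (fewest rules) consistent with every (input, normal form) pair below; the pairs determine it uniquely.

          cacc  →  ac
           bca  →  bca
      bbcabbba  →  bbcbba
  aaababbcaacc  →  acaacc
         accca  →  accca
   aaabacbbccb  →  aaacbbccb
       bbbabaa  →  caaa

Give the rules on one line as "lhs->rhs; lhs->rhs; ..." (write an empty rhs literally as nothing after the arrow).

ab->; bbb->ca; cac->a

  | cacc => ac
  | bca
  | bbcabbba => bbcbba
  | aaababbcaacc => aaabbcaacc => aabcaacc => acaacc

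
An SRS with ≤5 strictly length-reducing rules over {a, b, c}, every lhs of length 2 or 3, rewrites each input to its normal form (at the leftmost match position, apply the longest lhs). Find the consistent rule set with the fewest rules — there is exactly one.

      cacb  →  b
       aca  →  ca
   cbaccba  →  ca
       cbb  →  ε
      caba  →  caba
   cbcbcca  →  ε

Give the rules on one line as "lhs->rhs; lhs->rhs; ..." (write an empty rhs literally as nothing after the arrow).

  | cacb => ccb => b
  | aca => ca
  | cbaccba => bccba => bba => ca
  | cbb => cc => ε

ac->c; bb->c; cba->b; cc->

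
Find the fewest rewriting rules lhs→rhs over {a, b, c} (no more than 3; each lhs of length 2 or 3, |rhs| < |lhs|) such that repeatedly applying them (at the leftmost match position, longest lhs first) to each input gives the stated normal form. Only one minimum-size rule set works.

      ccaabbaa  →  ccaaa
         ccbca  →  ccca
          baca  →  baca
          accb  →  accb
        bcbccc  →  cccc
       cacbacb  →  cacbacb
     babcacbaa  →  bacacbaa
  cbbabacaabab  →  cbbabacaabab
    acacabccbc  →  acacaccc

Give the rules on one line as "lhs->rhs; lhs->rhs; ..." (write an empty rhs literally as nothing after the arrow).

abb->; bc->c

  | ccaabbaa => ccaaa
  | ccbca => ccca
  | baca
  | accb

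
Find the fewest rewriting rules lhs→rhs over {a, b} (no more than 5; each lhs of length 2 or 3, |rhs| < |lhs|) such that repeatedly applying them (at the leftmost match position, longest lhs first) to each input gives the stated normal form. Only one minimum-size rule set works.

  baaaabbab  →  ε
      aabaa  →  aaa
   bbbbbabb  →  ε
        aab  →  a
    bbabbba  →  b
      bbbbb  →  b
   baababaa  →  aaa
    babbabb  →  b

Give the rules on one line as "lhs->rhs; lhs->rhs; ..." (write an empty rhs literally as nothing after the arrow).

  | baaaabbab => baaabbab => baabbab => babbab => abab => ab => ε
  | aabaa => aaa
  | bbbbbabb => bbbbabb => bbbabb => bbabb => babb => ab => ε
  | aab => a

ab->; ba->b; bab->a; bb->b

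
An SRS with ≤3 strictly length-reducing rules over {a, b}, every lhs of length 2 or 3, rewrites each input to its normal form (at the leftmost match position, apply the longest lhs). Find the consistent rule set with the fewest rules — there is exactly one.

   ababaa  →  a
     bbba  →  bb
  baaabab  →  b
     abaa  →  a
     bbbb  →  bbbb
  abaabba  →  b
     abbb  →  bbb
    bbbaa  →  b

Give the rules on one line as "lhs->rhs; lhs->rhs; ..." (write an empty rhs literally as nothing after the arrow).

  | ababaa => babaa => baa => a
  | bbba => bb
  | baaabab => aabab => abab => bab => b
  | abaa => baa => a

ab->b; ba->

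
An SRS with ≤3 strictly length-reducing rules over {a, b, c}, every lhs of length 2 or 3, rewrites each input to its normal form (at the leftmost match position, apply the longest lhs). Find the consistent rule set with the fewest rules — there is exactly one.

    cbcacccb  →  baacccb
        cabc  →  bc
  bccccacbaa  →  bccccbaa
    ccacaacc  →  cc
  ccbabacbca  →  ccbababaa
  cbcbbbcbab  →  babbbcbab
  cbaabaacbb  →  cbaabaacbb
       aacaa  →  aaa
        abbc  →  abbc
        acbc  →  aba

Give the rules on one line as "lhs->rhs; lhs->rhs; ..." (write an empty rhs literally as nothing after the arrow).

  | cbcacccb => baacccb
  | cabc => bc
  | bccccacbaa => bccccbaa
  | ccacaacc => ccaacc => cacc => cc

ca->; cbc->ba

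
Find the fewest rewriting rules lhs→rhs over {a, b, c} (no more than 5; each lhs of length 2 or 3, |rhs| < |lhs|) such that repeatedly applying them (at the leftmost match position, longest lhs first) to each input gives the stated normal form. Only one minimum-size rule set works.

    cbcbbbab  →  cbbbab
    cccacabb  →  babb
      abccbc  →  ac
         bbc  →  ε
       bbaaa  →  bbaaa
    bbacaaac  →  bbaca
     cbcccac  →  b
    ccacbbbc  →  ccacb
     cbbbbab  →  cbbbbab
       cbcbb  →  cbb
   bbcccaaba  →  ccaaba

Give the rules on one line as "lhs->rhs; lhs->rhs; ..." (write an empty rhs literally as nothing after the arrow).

aac->; bbc->; bc->; ccc->ba

  | cbcbbbab => cbbbab
  | cccacabb => baacabb => babb
  | abccbc => acbc => ac
  | bbc => ε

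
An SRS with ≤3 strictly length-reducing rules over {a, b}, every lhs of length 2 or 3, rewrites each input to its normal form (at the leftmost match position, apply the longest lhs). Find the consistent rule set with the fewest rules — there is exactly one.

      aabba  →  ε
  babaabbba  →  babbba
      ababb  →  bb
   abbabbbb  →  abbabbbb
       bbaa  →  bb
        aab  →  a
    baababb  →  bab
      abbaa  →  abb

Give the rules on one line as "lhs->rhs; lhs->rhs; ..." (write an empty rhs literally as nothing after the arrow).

aa->; aab->a; aba->

  | aabba => aba => ε
  | babaabbba => babbba
  | ababb => bb
  | abbabbbb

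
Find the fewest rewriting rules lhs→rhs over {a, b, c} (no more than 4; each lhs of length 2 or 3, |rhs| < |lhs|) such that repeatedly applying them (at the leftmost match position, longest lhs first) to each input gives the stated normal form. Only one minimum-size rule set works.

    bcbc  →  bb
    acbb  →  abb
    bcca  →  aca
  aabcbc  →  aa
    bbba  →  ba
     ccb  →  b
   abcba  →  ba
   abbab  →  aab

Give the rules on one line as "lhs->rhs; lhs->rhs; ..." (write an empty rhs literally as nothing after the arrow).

abc->bb; bba->a; bc->a; cb->b

  | bcbc => abc => bb
  | acbb => abb
  | bcca => aca
  | aabcbc => abbbc => abba => aa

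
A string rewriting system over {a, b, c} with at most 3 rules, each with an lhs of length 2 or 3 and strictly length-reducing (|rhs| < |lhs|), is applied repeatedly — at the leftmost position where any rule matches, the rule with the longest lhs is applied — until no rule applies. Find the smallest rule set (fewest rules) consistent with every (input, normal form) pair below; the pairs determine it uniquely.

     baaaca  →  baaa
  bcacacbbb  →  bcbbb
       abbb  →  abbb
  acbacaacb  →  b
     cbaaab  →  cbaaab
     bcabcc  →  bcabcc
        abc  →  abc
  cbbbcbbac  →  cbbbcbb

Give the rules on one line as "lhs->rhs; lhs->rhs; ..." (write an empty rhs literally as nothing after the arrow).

ac->; bab->b

  | baaaca => baaa
  | bcacacbbb => bcacbbb => bcbbb
  | abbb
  | acbacaacb => bacaacb => baacb => bab => b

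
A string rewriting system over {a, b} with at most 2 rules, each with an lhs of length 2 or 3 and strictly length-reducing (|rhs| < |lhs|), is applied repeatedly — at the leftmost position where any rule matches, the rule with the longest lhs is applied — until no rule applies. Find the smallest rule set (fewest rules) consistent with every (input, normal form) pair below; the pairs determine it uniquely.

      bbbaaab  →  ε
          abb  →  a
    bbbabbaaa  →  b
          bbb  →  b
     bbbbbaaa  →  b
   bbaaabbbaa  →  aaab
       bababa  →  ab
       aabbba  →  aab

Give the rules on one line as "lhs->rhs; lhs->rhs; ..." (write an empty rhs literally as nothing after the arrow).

  | bbbaaab => baaab => baab => bab => bb => ε
  | abb => a
  | bbbabbaaa => babbaaa => bbbaaa => baaa => baa => ba => b
  | bbb => b

ba->b; bb->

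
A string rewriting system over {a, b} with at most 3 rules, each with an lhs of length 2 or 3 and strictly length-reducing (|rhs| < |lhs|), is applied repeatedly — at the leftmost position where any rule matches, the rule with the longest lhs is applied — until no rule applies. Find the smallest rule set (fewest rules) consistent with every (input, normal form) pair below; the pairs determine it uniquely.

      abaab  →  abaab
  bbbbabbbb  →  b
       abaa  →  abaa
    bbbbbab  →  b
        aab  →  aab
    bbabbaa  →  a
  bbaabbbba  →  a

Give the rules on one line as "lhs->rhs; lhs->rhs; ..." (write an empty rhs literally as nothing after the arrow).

  | abaab
  | bbbbabbbb => bbbabbbb => bbabbbb => bbbb => bbb => bb => b
  | abaa
  | bbbbbab => bbbbab => bbbab => bbab => b

bb->b; bba->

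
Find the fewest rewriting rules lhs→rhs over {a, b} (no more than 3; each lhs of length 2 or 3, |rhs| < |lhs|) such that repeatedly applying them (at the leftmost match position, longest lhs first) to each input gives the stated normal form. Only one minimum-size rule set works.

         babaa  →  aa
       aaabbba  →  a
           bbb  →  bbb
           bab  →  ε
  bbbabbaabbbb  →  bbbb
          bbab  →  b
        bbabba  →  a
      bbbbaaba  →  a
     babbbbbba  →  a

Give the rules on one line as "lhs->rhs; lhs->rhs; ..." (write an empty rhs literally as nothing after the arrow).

ab->b; ba->a; bab->

  | babaa => aa
  | aaabbba => aabbba => abbba => bbba => bba => ba => a
  | bbb
  | bab => ε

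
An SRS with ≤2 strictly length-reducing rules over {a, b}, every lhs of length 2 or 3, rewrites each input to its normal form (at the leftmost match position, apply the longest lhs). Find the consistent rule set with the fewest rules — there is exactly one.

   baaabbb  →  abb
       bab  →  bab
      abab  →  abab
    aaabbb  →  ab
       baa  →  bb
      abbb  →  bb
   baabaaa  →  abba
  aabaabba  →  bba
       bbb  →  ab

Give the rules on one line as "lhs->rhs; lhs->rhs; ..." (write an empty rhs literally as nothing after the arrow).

  | baaabbb => bbabbb => bbaab => bbbb => abb
  | bab
  | abab
  | aaabbb => babbb => baab => bbb => ab

aa->b; bbb->ab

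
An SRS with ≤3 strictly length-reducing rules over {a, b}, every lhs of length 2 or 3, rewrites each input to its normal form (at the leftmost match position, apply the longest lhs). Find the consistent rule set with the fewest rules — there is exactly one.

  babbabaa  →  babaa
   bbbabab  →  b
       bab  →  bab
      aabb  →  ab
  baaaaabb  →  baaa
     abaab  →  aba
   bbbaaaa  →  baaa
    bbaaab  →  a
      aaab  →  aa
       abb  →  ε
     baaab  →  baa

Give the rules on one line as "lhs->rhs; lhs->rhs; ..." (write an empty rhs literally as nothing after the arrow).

aab->a; abb->; bba->

  | babbabaa => babaa
  | bbbabab => bbab => b
  | bab
  | aabb => ab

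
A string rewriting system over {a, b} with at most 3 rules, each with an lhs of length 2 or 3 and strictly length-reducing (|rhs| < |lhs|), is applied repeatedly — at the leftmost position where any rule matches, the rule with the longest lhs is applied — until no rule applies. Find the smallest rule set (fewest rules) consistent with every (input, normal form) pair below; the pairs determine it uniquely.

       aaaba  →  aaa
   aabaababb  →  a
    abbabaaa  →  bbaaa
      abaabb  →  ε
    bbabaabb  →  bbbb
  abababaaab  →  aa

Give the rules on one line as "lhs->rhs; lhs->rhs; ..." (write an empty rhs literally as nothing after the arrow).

  | aaaba => aaa
  | aabaababb => aaababb => aaabb => aab => a
  | abbabaaa => babaaa => bbaaa
  | abaabb => aabb => ab => ε

ab->; bab->bb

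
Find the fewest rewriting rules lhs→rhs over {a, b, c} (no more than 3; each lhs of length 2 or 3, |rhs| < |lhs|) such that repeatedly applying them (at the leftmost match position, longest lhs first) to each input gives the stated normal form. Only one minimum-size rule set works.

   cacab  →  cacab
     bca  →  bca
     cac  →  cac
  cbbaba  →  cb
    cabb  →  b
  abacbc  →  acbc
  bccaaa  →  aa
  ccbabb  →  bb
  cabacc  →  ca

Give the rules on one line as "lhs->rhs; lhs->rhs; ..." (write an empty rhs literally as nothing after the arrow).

abb->cb; ba->; cc->

  | cacab
  | bca
  | cac
  | cbbaba => cbba => cb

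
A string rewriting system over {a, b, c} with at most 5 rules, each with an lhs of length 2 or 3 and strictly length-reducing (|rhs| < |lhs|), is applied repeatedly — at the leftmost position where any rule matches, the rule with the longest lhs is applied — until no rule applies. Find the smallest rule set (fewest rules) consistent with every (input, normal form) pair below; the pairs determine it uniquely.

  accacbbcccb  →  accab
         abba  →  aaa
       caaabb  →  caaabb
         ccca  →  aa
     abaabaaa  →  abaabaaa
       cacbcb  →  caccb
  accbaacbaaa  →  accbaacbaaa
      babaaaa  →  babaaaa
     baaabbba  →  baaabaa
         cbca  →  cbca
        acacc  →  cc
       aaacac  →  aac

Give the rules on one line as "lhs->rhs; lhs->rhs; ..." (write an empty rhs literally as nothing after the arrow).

  | accacbbcccb => accacbbab => accacaab => accab
  | abba => aaa
  | caaabb
  | ccca => aa

aca->; bba->aa; bcb->cb; ccc->a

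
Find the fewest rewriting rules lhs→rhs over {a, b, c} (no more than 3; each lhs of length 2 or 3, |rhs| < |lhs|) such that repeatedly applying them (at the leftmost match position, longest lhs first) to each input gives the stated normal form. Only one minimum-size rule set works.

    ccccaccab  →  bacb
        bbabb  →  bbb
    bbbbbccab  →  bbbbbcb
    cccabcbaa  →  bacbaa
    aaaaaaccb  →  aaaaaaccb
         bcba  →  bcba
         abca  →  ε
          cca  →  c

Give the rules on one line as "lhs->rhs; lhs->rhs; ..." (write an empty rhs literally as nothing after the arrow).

  | ccccaccab => bacaccab => baccab => bacb
  | bbabb => bbb
  | bbbbbccab => bbbbbcb
  | cccabcbaa => baabcbaa => bacbaa

ab->; ca->; ccc->ba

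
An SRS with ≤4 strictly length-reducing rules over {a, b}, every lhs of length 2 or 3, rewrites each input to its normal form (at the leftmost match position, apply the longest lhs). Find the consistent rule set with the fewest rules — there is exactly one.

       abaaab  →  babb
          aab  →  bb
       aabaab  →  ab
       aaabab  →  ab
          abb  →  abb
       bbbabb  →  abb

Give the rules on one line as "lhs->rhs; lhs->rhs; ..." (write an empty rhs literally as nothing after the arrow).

  | abaaab => baaab => babb
  | aab => bb
  | aabaab => bbaab => ab
  | aaabab => abbab => ab

aab->bb; aba->ba; bba->; bbb->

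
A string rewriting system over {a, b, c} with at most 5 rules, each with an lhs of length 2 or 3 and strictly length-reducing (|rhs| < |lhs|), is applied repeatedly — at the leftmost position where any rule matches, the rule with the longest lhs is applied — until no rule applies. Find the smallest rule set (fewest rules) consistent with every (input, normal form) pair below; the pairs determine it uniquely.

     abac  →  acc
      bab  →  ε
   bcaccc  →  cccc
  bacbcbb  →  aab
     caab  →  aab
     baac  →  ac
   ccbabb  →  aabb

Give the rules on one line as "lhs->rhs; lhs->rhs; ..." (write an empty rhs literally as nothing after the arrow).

  | abac => acc
  | bab => ε
  | bcaccc => baccc => cccc
  | bacbcbb => ccbcbb => cacbb => acbb => aab

ba->c; bab->; ca->a; cb->a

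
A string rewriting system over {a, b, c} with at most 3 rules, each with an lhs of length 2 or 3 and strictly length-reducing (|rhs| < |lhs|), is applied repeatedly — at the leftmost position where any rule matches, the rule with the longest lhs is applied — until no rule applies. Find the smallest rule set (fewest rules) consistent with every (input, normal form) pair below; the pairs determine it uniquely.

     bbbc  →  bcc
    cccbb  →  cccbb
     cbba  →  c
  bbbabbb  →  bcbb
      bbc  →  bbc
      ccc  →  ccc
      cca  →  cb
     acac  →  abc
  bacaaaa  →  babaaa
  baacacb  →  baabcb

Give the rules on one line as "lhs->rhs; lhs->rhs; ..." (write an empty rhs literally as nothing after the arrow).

bba->; bbb->bc; ca->b

  | bbbc => bcc
  | cccbb
  | cbba => c
  | bbbabbb => bcabbb => bbbbb => bcbb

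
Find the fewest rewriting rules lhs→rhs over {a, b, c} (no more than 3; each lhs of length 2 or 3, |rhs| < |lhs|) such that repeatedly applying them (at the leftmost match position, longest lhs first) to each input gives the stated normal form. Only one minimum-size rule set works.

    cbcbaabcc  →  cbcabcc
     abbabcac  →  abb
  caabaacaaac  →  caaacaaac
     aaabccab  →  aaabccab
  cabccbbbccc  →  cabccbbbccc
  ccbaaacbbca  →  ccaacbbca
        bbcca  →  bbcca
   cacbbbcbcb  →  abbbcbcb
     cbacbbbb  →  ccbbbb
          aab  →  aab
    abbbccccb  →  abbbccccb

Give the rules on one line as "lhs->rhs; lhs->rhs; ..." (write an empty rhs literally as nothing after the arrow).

ba->; bab->bb; cac->a

  | cbcbaabcc => cbcabcc
  | abbabcac => abbbcac => abbba => abb
  | caabaacaaac => caaacaaac
  | aaabccab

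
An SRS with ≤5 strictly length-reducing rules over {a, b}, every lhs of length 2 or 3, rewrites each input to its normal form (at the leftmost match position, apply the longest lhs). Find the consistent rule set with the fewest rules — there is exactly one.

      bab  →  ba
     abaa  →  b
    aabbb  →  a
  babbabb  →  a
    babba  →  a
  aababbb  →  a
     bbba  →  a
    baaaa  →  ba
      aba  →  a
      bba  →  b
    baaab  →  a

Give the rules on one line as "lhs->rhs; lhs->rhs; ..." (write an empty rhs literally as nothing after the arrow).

aa->b; ab->a; aba->bb; bb->a

  | bab => ba
  | abaa => bba => aa => b
  | aabbb => bbbb => abb => ab => a
  | babbabb => bababb => bbbbb => abbb => abb => ab => a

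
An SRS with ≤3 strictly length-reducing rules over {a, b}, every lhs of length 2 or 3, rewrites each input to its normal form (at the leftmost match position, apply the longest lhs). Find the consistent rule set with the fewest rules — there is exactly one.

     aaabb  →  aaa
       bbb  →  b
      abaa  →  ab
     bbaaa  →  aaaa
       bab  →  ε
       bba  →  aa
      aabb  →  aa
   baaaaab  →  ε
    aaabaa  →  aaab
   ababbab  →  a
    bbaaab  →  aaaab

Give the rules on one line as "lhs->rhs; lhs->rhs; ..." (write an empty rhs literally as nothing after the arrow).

  | aaabb => aaa
  | bbb => b
  | abaa => aba => ab
  | bbaaa => aaaa

ba->b; bb->; bba->aa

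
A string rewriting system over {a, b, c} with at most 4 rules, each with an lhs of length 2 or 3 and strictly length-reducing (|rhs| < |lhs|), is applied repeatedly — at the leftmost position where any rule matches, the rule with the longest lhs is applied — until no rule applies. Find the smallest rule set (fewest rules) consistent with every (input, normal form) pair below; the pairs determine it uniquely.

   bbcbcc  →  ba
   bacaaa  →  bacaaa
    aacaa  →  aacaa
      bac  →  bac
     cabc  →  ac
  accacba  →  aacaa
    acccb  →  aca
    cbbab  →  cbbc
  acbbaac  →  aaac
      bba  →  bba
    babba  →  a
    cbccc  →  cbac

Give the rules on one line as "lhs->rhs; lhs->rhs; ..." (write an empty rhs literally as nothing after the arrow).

  | bbcbcc => bcc => ba
  | bacaaa
  | aacaa
  | bac

ab->c; acb->ca; bcb->; cc->a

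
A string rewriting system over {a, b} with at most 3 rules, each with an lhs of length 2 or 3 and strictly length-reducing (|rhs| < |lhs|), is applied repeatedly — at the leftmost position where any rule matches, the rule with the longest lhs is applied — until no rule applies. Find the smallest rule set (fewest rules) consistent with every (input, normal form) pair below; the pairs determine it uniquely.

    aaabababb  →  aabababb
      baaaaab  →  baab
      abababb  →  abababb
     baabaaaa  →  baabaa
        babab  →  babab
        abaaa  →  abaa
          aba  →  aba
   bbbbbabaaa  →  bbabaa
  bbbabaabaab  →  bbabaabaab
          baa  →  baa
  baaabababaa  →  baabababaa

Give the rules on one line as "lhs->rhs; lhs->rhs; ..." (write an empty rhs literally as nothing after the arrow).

aaa->aa; bbb->bb

  | aaabababb => aabababb
  | baaaaab => baaaab => baaab => baab
  | abababb
  | baabaaaa => baabaaa => baabaa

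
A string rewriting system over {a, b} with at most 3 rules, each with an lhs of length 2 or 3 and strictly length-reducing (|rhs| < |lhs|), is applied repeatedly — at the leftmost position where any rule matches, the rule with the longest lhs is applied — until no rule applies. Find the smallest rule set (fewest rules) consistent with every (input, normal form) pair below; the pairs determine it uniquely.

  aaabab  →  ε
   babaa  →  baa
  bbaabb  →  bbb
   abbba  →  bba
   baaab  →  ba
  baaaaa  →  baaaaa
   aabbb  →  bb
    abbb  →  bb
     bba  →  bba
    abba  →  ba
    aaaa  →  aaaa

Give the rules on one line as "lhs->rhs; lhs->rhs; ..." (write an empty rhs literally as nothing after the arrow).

  | aaabab => aab => ε
  | babaa => baa
  | bbaabb => bbb
  | abbba => bba

aab->; ab->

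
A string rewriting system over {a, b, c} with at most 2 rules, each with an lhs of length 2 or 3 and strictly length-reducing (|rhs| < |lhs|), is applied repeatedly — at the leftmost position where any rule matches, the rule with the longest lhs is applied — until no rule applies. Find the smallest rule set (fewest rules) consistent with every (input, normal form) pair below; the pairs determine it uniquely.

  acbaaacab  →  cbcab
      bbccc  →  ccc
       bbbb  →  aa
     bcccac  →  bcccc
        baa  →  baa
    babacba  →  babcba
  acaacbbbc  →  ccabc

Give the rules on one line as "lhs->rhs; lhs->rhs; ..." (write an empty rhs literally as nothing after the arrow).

ac->c; bb->a

  | acbaaacab => cbaaacab => cbaacab => cbacab => cbcab
  | bbccc => accc => ccc
  | bbbb => abb => aa
  | bcccac => bcccc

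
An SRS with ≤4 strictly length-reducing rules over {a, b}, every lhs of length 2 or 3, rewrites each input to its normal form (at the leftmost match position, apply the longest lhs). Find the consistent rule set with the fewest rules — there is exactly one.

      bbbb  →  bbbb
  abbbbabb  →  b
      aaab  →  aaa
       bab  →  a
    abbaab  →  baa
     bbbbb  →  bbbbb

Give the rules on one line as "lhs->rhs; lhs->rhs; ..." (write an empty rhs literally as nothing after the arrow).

ab->a; abb->b; bab->ab

  | bbbb
  | abbbbabb => bbbabb => bbabb => babb => abb => b
  | aaab => aaa
  | bab => ab => a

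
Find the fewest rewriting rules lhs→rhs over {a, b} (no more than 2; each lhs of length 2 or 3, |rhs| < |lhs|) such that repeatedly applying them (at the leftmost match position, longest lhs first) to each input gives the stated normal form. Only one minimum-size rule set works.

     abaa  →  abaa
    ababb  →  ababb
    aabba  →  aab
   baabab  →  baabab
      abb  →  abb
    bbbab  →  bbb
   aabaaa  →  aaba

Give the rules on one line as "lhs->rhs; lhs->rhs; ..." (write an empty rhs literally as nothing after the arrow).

  | abaa
  | ababb
  | aabba => aab
  | baabab

aaa->a; bba->b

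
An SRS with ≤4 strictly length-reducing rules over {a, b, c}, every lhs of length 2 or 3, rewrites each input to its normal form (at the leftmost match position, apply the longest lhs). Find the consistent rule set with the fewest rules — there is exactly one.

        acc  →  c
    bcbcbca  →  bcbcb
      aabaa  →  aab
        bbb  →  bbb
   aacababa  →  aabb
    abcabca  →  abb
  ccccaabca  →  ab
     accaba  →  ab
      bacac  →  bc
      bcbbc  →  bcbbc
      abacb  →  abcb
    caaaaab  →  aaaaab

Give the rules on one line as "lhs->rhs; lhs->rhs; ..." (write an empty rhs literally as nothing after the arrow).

ac->; ba->b; ca->a; cca->ac

  | acc => c
  | bcbcbca => bcbcba => bcbcb
  | aabaa => aaba => aab
  | bbb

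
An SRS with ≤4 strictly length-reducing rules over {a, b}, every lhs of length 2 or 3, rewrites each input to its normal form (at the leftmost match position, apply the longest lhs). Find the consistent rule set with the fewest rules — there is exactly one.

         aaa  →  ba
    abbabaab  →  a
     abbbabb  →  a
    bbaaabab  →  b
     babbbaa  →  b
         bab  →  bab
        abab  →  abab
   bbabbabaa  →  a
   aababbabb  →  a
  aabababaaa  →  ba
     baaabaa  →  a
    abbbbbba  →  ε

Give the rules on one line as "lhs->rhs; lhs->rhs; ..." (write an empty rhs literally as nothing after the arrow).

  | aaa => ba
  | abbabaab => abaab => abbb => aab => bb => a
  | abbbabb => aababb => bbabb => bb => a
  | bbaaabab => aabab => bbab => b

aa->b; bb->a; bba->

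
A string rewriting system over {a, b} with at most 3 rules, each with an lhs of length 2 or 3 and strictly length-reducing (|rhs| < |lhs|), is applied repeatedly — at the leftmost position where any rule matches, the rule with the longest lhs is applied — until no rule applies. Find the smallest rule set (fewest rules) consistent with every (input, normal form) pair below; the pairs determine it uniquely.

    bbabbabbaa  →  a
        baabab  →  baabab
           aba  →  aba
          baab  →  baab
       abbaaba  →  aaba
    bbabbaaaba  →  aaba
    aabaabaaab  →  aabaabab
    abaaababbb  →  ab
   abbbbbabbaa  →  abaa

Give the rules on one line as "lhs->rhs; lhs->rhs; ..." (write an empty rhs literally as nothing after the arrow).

aaa->a; abb->; bb->a

  | bbabbabbaa => aabbabbaa => aabbaa => aaa => a
  | baabab
  | aba
  | baab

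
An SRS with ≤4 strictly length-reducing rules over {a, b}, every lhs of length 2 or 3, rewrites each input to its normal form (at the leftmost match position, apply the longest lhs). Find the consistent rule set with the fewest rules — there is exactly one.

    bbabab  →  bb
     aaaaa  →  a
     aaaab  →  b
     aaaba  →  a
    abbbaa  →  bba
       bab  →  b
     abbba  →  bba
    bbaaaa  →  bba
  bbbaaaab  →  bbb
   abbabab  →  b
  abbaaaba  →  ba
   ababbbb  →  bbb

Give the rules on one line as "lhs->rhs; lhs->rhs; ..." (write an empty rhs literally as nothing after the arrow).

aa->; ab->; baa->ba

  | bbabab => bbab => bb
  | aaaaa => aaa => a
  | aaaab => aab => b
  | aaaba => aba => a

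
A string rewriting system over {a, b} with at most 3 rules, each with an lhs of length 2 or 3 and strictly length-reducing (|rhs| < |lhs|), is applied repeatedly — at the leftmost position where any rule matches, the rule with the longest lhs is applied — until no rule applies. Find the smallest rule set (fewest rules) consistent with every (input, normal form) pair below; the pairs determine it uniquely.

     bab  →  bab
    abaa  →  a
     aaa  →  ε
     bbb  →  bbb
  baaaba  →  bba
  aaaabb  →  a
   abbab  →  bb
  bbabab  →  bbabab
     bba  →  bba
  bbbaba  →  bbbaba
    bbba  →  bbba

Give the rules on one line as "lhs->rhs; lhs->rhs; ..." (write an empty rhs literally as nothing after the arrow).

  | bab
  | abaa => abb => a
  | aaa => ε
  | bbb

aa->b; aaa->; abb->a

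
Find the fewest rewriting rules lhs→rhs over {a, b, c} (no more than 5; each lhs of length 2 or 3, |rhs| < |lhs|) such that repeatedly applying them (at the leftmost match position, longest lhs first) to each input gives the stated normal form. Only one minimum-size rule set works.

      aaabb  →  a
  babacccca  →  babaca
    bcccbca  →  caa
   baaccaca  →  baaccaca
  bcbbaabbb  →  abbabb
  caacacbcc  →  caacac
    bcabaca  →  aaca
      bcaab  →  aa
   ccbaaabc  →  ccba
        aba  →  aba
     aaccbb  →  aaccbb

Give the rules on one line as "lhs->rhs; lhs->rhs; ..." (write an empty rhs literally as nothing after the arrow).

  | aaabb => abcb => aab => bc => a
  | babacccca => babaca
  | bcccbca => cbca => caa
  | baaccaca

aab->bc; bc->a; bcc->; ccc->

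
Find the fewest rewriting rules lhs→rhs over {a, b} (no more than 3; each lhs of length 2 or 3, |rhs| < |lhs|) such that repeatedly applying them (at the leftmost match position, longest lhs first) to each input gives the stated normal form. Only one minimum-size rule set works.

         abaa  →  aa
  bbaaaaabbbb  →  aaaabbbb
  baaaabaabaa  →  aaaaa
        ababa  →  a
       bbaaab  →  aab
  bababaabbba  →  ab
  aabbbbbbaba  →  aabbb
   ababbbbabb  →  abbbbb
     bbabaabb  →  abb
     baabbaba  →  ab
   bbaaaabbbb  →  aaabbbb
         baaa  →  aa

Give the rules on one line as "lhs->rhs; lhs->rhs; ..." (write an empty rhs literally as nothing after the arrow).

  | abaa => aa
  | bbaaaaabbbb => aaaabbbb
  | baaaabaabaa => aaabaabaa => aaaabaa => aaaaa
  | ababa => abba => a

ba->b; baa->a; bba->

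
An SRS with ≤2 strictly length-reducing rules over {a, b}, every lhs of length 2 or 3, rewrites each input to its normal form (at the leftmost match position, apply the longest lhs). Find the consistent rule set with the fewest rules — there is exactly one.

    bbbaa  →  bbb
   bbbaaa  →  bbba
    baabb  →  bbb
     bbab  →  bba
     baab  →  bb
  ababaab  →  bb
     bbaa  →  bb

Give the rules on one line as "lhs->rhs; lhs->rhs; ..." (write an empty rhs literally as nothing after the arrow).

  | bbbaa => bbb
  | bbbaaa => bbba
  | baabb => bbb
  | bbab => bba

aa->; ab->a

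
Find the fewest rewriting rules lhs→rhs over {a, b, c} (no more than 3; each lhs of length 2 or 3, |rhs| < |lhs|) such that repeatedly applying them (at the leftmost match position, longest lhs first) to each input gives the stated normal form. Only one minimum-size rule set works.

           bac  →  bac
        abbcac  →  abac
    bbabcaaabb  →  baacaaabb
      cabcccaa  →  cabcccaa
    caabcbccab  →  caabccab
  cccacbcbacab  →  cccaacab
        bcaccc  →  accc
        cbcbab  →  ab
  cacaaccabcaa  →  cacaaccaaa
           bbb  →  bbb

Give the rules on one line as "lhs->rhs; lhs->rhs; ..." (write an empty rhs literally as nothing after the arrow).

bab->aa; bca->a; cb->

  | bac
  | abbcac => abac
  | bbabcaaabb => baacaaabb
  | cabcccaa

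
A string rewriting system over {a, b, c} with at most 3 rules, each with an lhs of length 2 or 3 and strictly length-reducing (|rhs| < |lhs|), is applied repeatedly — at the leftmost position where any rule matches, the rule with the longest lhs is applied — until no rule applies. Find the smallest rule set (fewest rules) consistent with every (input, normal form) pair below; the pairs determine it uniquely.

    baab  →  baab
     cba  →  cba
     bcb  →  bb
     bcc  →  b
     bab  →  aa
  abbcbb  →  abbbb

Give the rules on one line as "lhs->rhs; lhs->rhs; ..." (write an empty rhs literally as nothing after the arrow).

bab->aa; bc->b

  | baab
  | cba
  | bcb => bb
  | bcc => bc => b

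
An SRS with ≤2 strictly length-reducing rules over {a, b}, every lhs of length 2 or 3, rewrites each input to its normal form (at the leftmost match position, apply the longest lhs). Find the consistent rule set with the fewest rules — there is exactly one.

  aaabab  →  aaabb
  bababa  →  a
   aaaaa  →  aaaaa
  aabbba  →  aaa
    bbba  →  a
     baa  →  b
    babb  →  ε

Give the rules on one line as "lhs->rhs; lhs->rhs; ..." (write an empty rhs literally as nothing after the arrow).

  | aaabab => aaabb
  | bababa => bbaba => bbba => a
  | aaaaa
  | aabbba => aaa

ba->b; bbb->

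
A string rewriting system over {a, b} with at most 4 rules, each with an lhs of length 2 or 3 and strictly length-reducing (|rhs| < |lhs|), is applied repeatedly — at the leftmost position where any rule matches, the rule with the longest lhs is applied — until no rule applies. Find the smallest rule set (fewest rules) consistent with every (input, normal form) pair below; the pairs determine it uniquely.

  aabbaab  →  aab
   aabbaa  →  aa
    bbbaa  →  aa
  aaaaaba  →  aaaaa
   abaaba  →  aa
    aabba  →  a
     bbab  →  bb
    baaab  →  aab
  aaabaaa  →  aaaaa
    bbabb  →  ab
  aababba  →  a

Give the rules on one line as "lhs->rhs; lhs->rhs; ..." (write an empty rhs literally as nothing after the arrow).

  | aabbaab => abaab => aab
  | aabbaa => abaa => aa
  | bbbaa => abaa => aa
  | aaaaaba => aaaaa

abb->b; ba->; bbb->ab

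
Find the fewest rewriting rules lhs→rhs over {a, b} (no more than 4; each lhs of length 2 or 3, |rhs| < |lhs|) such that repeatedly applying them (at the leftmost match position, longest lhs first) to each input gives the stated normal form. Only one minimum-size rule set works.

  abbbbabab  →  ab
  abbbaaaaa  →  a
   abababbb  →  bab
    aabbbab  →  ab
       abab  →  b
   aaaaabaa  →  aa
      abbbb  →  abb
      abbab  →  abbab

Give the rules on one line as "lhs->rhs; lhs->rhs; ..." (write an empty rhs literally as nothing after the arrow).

aaa->; aba->; bbb->b

  | abbbbabab => abbabab => abbb => ab
  | abbbaaaaa => abaaaaa => aaaa => a
  | abababbb => babbb => bab
  | aabbbab => aabab => ab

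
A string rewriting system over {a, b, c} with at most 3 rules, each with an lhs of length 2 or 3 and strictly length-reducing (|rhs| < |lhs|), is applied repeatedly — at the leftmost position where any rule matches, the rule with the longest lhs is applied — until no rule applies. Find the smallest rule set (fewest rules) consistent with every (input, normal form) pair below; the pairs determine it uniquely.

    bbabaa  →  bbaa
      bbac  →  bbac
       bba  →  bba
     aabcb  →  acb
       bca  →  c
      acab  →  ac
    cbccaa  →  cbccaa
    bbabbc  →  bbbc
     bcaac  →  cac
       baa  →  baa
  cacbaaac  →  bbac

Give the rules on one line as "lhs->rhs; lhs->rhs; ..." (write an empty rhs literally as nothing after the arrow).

ab->; bca->c; cba->bb

  | bbabaa => bbaa
  | bbac
  | bba
  | aabcb => acb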